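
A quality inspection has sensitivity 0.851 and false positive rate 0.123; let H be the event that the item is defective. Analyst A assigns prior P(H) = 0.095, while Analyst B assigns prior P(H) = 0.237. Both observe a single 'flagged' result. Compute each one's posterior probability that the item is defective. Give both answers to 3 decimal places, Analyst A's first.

Analyst A: 0.421; Analyst B: 0.682

P('+'|H) = 0.851, P('+'|¬H) = 0.123.
Analyst A: numerator 0.851·0.095 = 0.080845; evidence = 0.080845+0.123·0.905 = 0.19216; posterior = 0.421.
Analyst B: numerator 0.851·0.237 = 0.20169; evidence = 0.20169+0.123·0.763 = 0.29554; posterior = 0.682.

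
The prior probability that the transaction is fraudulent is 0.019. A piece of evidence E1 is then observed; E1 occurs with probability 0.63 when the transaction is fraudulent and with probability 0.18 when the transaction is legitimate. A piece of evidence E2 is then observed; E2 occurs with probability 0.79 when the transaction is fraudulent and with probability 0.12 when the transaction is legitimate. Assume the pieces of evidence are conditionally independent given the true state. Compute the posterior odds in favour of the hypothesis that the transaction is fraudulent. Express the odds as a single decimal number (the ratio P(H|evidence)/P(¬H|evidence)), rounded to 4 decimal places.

Posterior odds ≈ 0.4463

Prior odds = 0.019/(1−0.019) = 0.019368. In log-odds, ln(0.019368) = -3.9441.
Add log likelihood ratios: ln(3.5000) + ln(6.5833) = 3.1373.
Posterior log-odds = -0.80683, so posterior odds = exp(-0.80683) = 0.44627.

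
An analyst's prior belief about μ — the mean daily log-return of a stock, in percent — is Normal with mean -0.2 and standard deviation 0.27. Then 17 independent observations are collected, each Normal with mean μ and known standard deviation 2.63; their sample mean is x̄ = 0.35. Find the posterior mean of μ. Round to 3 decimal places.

With known σ, the Normal prior is conjugate. Weight on the data is w = (n/σ²)/(n/σ² + 1/τ₀²) = 2.45775/(2.45775+13.7174) = 0.15195.
Posterior mean = w·x̄ + (1−w)·μ₀ = 0.15195·0.35 + 0.84805·-0.2 = -0.116.

Posterior mean ≈ -0.116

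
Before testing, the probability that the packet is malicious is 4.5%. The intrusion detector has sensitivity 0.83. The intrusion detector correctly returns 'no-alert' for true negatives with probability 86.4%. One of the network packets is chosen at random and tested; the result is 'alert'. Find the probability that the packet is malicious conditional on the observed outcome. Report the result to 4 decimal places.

Write H for 'the packet is malicious'. Prior odds H:¬H = 0.045/0.955 = 0.047120. For the 'alert' outcome, the likelihood ratio is 0.83/0.136 = 6.1029.
Posterior odds = 0.047120 × 6.1029 = 0.28757, so P(H|E) = 0.28757/(1+0.28757) = 0.2233.

P(H | E) ≈ 0.2233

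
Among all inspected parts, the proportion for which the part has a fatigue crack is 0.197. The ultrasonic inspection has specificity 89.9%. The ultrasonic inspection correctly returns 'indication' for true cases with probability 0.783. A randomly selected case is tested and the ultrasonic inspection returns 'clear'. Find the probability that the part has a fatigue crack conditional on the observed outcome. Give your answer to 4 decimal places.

P(H | E) ≈ 0.0559

Let H be the event that the part has a fatigue crack. P(H) = 0.197, so P(¬H) = 0.803. With E the 'clear' result, P(E|H) = 0.217 and P(E|¬H) = 0.899.
P(E) = 0.217·0.197 + 0.899·0.803 = 0.042749 + 0.72190 = 0.76465.
By Bayes' theorem, P(H|E) = 0.042749 / 0.76465 = 0.0559.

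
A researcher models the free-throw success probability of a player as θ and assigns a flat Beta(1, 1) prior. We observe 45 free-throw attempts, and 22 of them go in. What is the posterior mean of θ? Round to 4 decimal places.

Posterior mean ≈ 0.4894

Observing 22 successes and 23 failures updates Beta(1, 1) by adding the success and failure counts to the two shape parameters: α = 1+22 = 23, β = 1+23 = 24.
E[θ | data] = 23/(23+24) = 0.4894.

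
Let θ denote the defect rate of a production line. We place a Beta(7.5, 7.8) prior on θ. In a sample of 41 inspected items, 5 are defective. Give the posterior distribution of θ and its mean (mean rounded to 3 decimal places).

Posterior: Beta(12.5, 43.8); mean ≈ 0.222

Observing 5 successes and 36 failures updates Beta(7.5, 7.8) by adding the success and failure counts to the two shape parameters: α = 7.5+5 = 12.5, β = 7.8+36 = 43.8.
E[θ | data] = 12.5/(12.5+43.8) = 0.222.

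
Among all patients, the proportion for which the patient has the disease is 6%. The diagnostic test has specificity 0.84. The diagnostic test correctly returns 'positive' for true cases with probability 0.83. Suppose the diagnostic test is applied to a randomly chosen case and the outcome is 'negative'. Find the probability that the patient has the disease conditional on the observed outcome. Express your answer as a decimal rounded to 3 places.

Let H be the event that the patient has the disease. P(H) = 0.06, so P(¬H) = 0.94. With E the 'negative' result, P(E|H) = 0.17 and P(E|¬H) = 0.84.
P(E) = 0.17·0.06 + 0.84·0.94 = 0.010200 + 0.78960 = 0.79980.
By Bayes' theorem, P(H|E) = 0.010200 / 0.79980 = 0.013.

P(H | E) ≈ 0.013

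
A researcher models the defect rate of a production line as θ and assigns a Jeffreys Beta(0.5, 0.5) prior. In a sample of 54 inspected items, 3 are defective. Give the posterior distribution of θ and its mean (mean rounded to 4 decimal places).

Posterior: Beta(3.5, 51.5); mean ≈ 0.0636

Observing 3 successes and 51 failures updates Beta(0.5, 0.5) by adding the success and failure counts to the two shape parameters: α = 0.5+3 = 3.5, β = 0.5+51 = 51.5.
E[θ | data] = 3.5/(3.5+51.5) = 0.0636.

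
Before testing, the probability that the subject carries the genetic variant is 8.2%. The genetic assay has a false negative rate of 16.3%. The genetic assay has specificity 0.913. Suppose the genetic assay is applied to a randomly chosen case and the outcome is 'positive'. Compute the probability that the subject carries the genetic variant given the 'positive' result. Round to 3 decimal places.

P(H | E) ≈ 0.462

Write H for 'the subject carries the genetic variant'. Prior odds H:¬H = 0.082/0.918 = 0.089325. For the 'positive' outcome, the likelihood ratio is 0.837/0.087 = 9.6207.
Posterior odds = 0.089325 × 9.6207 = 0.85936, so P(H|E) = 0.85936/(1+0.85936) = 0.462.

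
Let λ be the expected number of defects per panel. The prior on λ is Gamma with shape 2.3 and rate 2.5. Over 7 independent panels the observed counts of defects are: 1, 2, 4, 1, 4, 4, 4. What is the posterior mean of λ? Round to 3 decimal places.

The Poisson likelihood adds the total count to the shape and the number of exposure periods to the rate. Here ∑xᵢ = 20 and n = 7, so shape 2.3→22.3 and rate 2.5→9.5.
E[λ | data] = 22.3/9.5 = 2.347.

Posterior mean ≈ 2.347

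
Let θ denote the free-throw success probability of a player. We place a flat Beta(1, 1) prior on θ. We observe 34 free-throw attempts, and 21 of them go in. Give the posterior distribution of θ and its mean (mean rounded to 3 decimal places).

Observing 21 successes and 13 failures updates Beta(1, 1) by adding the success and failure counts to the two shape parameters: α = 1+21 = 22, β = 1+13 = 14.
Posterior mean = α/(α+β) = 22/36 = 0.611.

Posterior: Beta(22, 14); mean ≈ 0.611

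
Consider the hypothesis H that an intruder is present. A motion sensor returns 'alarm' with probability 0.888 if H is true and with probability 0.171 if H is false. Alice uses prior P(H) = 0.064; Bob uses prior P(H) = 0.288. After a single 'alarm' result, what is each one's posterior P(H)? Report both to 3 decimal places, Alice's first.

The likelihood ratio for an 'alarm' result is 0.888/0.171 = 5.1930.
Alice: prior odds 0.064/0.936 = 0.068376; posterior odds 0.35508; posterior probability 0.262.
Bob: prior odds 0.288/0.712 = 0.40449; posterior odds 2.1005; posterior probability 0.677.

Alice: 0.262; Bob: 0.677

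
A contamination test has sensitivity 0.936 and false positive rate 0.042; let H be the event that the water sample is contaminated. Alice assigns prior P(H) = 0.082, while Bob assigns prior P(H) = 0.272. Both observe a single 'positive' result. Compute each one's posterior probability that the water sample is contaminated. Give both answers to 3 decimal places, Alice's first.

P('+'|H) = 0.936, P('+'|¬H) = 0.042.
Alice: numerator 0.936·0.082 = 0.076752; evidence = 0.076752+0.042·0.918 = 0.11531; posterior = 0.666.
Bob: numerator 0.936·0.272 = 0.25459; evidence = 0.25459+0.042·0.728 = 0.28517; posterior = 0.893.

Alice: 0.666; Bob: 0.893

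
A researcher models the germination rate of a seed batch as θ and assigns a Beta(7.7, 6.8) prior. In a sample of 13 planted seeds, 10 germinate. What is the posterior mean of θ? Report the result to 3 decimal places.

Posterior mean ≈ 0.644

Observing 10 successes and 3 failures updates Beta(7.7, 6.8) by adding the success and failure counts to the two shape parameters: α = 7.7+10 = 17.7, β = 6.8+3 = 9.8.
E[θ | data] = 17.7/(17.7+9.8) = 0.644.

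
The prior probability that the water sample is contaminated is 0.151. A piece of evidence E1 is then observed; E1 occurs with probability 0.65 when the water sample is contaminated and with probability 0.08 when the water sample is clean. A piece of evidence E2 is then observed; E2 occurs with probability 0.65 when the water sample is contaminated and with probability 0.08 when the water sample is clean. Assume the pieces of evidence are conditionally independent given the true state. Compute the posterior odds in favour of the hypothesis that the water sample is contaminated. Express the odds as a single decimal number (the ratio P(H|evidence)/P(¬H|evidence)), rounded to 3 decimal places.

Prior odds = 0.151/(1−0.151) = 0.17786.
Likelihood ratio for E1 = 0.65/0.08 = 8.1250.
Likelihood ratio for E2 = 0.65/0.08 = 8.1250.
Posterior odds = prior odds × LR₁ × LR₂ = 11.741.

Posterior odds ≈ 11.741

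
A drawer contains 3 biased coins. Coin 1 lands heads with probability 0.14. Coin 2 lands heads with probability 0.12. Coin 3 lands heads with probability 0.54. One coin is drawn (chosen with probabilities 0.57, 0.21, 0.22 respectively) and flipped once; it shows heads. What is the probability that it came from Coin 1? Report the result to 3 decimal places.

Posterior probability ≈ 0.357

P(heads|C1) = 0.14; P(heads|C2) = 0.12; P(heads|C3) = 0.54.
Prior × likelihood for each source: 0.57·0.14=0.07980, 0.21·0.12=0.02520, 0.22·0.54=0.1188. Summing gives P(heads) = 0.22380.
P(Coin 1 | heads) = 0.07980 / 0.22380 = 0.357.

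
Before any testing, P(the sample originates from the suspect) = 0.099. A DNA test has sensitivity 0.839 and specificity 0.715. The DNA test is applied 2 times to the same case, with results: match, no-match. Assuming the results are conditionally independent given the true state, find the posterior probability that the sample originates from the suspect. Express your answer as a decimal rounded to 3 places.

Let H be the event that the sample originates from the suspect; start with P(H) = 0.099. P('match'|H) = 0.839, P('match'|¬H) = 0.285.
Update on result 1 ('match'): P(H) ← 0.839·0.0990 / (0.839·0.0990 + 0.285·0.9010) = 0.083061/0.33985 = 0.2444.
Update on result 2 ('no-match'): P(H) ← 0.161·0.2444 / (0.161·0.2444 + 0.715·0.7556) = 0.039350/0.57960 = 0.0679.

Posterior P(H) ≈ 0.068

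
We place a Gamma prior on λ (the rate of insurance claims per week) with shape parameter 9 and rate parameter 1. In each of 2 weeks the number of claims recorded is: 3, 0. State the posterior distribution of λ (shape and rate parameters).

Total count ∑xᵢ = 3 over n = 2 weeks.
Gamma is conjugate to the Poisson likelihood: posterior is Gamma(shape = 9+3 = 12, rate = 1+2 = 3).

Posterior: Gamma(shape=12, rate=3)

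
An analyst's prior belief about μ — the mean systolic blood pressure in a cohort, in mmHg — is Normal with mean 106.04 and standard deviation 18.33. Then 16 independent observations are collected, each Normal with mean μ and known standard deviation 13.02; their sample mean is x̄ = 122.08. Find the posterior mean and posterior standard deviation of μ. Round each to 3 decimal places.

Posterior mean ≈ 121.590; posterior SD ≈ 3.205

Prior precision 1/τ₀² = 1/18.33² = 0.00297629; data precision n/σ² = 16/13.02² = 0.0943839.
Posterior precision = 0.00297629 + 0.0943839 = 0.0973602, giving posterior SD = 1/√0.0973602 = 3.205.
Posterior mean = (0.00297629·106.04 + 0.0943839·122.08) / 0.0973602 = 121.590.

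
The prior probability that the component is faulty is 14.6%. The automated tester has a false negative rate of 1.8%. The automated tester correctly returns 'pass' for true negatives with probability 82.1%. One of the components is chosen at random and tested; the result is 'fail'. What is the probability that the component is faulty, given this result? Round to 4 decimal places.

P(H | E) ≈ 0.4840

Write H for 'the component is faulty'. Prior odds H:¬H = 0.146/0.854 = 0.17096. For the 'fail' outcome, the likelihood ratio is 0.982/0.179 = 5.4860.
Posterior odds = 0.17096 × 5.4860 = 0.93789, so P(H|E) = 0.93789/(1+0.93789) = 0.4840.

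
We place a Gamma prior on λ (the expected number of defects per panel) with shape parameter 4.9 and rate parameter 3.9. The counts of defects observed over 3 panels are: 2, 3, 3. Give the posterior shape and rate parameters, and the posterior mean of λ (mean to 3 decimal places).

Posterior: Gamma(shape=12.9, rate=6.9); mean ≈ 1.870

The Poisson likelihood adds the total count to the shape and the number of exposure periods to the rate. Here ∑xᵢ = 8 and n = 3, so shape 4.9→12.9 and rate 3.9→6.9.
E[λ | data] = 12.9/6.9 = 1.870.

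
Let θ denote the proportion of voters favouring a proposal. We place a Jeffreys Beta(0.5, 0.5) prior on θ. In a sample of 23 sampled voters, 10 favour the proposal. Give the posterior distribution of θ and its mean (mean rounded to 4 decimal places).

The binomial likelihood is conjugate to the Beta prior: with 10 successes and 13 failures, the posterior is Beta(0.5+10, 0.5+13) = Beta(10.5, 13.5).
Posterior mean = α/(α+β) = 10.5/24 = 0.4375.

Posterior: Beta(10.5, 13.5); mean ≈ 0.4375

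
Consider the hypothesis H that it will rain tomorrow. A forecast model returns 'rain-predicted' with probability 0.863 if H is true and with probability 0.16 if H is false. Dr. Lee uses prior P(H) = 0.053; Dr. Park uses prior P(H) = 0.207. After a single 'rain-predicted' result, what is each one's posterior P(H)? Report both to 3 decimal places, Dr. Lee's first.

Dr. Lee: 0.232; Dr. Park: 0.585

P('+'|H) = 0.863, P('+'|¬H) = 0.16.
Dr. Lee: numerator 0.863·0.053 = 0.045739; evidence = 0.045739+0.16·0.947 = 0.19726; posterior = 0.232.
Dr. Park: numerator 0.863·0.207 = 0.17864; evidence = 0.17864+0.16·0.793 = 0.30552; posterior = 0.585.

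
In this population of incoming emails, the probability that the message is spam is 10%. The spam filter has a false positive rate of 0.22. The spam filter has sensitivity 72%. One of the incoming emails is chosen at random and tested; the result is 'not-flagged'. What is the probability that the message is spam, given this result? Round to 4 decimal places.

P(H | E) ≈ 0.0384

Let H be the event that the message is spam. P(H) = 0.1, so P(¬H) = 0.9. With E the 'not-flagged' result, P(E|H) = 0.28 and P(E|¬H) = 0.78.
P(E) = 0.28·0.1 + 0.78·0.9 = 0.028000 + 0.70200 = 0.73000.
By Bayes' theorem, P(H|E) = 0.028000 / 0.73000 = 0.0384.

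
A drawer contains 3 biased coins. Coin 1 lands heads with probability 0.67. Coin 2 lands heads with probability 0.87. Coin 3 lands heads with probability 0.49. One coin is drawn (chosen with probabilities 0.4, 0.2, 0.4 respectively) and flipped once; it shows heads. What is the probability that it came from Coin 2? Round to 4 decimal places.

Posterior probability ≈ 0.2727

Tabulate prior·likelihood by source: [1] prior 0.4, lik 0.67, product 0.2680; [2] prior 0.2, lik 0.87, product 0.1740; [3] prior 0.4, lik 0.49, product 0.1960.
Normalizing constant = 0.63800; the posterior for Coin 2 is its product over the sum, 0.1740/0.63800 = 0.2727.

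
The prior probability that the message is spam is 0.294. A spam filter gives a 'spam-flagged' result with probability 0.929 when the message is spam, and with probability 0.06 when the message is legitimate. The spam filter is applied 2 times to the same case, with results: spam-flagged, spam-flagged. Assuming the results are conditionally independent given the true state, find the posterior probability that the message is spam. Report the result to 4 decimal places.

Posterior P(H) ≈ 0.9901

Let H be the event that the message is spam; start with P(H) = 0.294. P('spam-flagged'|H) = 0.929, P('spam-flagged'|¬H) = 0.06.
Update on result 1 ('spam-flagged'): P(H) ← 0.929·0.2940 / (0.929·0.2940 + 0.06·0.7060) = 0.27313/0.31549 = 0.8657.
Update on result 2 ('spam-flagged'): P(H) ← 0.929·0.8657 / (0.929·0.8657 + 0.06·0.1343) = 0.80426/0.81232 = 0.9901.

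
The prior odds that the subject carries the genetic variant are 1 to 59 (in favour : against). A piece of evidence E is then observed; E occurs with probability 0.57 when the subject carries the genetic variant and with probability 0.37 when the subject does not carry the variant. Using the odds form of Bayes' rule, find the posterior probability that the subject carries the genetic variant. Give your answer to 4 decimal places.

Prior odds = 1/59 = 0.016949.
Likelihood ratio for E = 0.57/0.37 = 1.5405.
Posterior odds = prior odds × LR = 0.026111.
Posterior probability = odds/(1+odds) = 0.026111/1.0261 = 0.0254.

Posterior probability ≈ 0.0254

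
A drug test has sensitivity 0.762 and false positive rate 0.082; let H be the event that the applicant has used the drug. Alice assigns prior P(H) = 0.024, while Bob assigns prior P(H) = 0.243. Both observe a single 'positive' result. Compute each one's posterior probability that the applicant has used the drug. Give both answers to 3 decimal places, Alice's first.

Alice: 0.186; Bob: 0.749

The likelihood ratio for a 'positive' result is 0.762/0.082 = 9.2927.
Alice: prior odds 0.024/0.976 = 0.024590; posterior odds 0.22851; posterior probability 0.186.
Bob: prior odds 0.243/0.757 = 0.32100; posterior odds 2.9830; posterior probability 0.749.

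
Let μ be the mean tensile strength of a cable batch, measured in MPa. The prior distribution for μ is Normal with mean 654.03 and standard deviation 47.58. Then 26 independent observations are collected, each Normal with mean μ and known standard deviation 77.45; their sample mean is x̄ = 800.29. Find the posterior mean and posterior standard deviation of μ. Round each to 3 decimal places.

Posterior mean ≈ 786.763; posterior SD ≈ 14.470

Prior precision 1/τ₀² = 1/47.58² = 0.00044172; data precision n/σ² = 26/77.45² = 0.00433442.
Posterior precision = 0.00044172 + 0.00433442 = 0.00477614, giving posterior SD = 1/√0.00477614 = 14.470.
Posterior mean = (0.00044172·654.03 + 0.00433442·800.29) / 0.00477614 = 786.763.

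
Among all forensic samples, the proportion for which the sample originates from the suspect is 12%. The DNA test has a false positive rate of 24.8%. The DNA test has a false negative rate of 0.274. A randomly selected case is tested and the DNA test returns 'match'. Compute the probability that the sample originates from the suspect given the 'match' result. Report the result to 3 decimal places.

P(H | E) ≈ 0.285

Let H be the event that the sample originates from the suspect. P(H) = 0.12, so P(¬H) = 0.88. With E the 'match' result, P(E|H) = 0.726 and P(E|¬H) = 0.248.
P(E) = 0.726·0.12 + 0.248·0.88 = 0.087120 + 0.21824 = 0.30536.
By Bayes' theorem, P(H|E) = 0.087120 / 0.30536 = 0.285.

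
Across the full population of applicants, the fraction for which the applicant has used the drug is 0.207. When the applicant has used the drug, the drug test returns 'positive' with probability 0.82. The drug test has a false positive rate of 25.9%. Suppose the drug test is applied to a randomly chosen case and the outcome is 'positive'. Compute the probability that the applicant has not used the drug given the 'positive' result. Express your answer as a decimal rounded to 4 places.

P(¬H | E) ≈ 0.5475

Write H for 'the applicant has used the drug'. Prior odds H:¬H = 0.207/0.793 = 0.26103. For the 'positive' outcome, the likelihood ratio is 0.82/0.259 = 3.1660.
Posterior odds = 0.26103 × 3.1660 = 0.82644, so P(H|E) = 0.82644/(1+0.82644) = 0.4525. Then P(¬H|E) = 1 − 0.4525 = 0.5475.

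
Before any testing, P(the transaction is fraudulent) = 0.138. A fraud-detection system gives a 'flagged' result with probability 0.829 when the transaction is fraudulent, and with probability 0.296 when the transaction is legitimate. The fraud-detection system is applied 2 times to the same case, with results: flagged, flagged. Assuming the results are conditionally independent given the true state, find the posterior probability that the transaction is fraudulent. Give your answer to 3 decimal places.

Posterior P(H) ≈ 0.557

With H the event that the transaction is fraudulent, the joint likelihood of the observed sequence is P(data|H) = 0.829·0.829 = 0.68724 and P(data|¬H) = 0.296·0.296 = 0.087616.
Bayes: P(H|data) = 0.138·0.68724 / (0.138·0.68724 + 0.862·0.087616) = 0.094839/0.17036 = 0.5567.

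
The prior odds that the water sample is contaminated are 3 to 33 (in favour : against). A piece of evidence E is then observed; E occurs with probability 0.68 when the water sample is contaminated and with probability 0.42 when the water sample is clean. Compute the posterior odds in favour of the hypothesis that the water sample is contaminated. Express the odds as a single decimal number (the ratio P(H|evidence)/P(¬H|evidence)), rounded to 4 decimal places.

Posterior odds ≈ 0.1472

Prior odds = 3/33 = 0.090909. In log-odds, ln(0.090909) = -2.3979.
Add log likelihood ratio: ln(1.6190) = 0.48184.
Posterior log-odds = -1.9161, so posterior odds = exp(-1.9161) = 0.14719.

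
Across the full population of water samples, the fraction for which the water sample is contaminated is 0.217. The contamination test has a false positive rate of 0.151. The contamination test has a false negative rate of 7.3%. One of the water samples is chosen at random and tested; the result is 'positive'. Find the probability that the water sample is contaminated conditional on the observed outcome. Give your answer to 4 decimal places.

Let H be the event that the water sample is contaminated. P(H) = 0.217, so P(¬H) = 0.783. With E the 'positive' result, P(E|H) = 0.927 and P(E|¬H) = 0.151.
P(E) = 0.927·0.217 + 0.151·0.783 = 0.20116 + 0.11823 = 0.31939.
By Bayes' theorem, P(H|E) = 0.20116 / 0.31939 = 0.6298.

P(H | E) ≈ 0.6298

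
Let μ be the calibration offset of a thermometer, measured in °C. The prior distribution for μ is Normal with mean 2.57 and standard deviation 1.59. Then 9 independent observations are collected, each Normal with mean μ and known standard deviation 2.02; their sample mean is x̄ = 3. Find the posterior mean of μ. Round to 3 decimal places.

With known σ, the Normal prior is conjugate. Weight on the data is w = (n/σ²)/(n/σ² + 1/τ₀²) = 2.20567/(2.20567+0.395554) = 0.84794.
Posterior mean = w·x̄ + (1−w)·μ₀ = 0.84794·3 + 0.15206·2.57 = 2.935.

Posterior mean ≈ 2.935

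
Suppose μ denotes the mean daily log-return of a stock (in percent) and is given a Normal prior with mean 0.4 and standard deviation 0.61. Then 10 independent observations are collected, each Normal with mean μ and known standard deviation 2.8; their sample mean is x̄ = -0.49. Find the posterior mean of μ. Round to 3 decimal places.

Prior precision 1/τ₀² = 1/0.61² = 2.68745; data precision n/σ² = 10/2.8² = 1.27551.
Posterior precision = 2.68745 + 1.27551 = 3.96296.
Posterior mean = (2.68745·0.4 + 1.27551·-0.49) / 3.96296 = 0.114.

Posterior mean ≈ 0.114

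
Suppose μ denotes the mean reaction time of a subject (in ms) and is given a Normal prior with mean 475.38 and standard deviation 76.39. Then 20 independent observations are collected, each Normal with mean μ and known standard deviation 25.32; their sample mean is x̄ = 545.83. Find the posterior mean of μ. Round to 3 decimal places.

Prior precision 1/τ₀² = 1/76.39² = 0.00017137; data precision n/σ² = 20/25.32² = 0.0311963.
Posterior precision = 0.00017137 + 0.0311963 = 0.0313676.
Posterior mean = (0.00017137·475.38 + 0.0311963·545.83) / 0.0313676 = 545.445.

Posterior mean ≈ 545.445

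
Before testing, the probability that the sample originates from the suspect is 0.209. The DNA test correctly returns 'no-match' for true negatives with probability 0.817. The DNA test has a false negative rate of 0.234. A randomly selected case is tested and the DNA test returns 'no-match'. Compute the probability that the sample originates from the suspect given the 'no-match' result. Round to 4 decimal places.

Let H be the event that the sample originates from the suspect. P(H) = 0.209, so P(¬H) = 0.791. With E the 'no-match' result, P(E|H) = 0.234 and P(E|¬H) = 0.817.
P(E) = 0.234·0.209 + 0.817·0.791 = 0.048906 + 0.64625 = 0.69515.
By Bayes' theorem, P(H|E) = 0.048906 / 0.69515 = 0.0704.

P(H | E) ≈ 0.0704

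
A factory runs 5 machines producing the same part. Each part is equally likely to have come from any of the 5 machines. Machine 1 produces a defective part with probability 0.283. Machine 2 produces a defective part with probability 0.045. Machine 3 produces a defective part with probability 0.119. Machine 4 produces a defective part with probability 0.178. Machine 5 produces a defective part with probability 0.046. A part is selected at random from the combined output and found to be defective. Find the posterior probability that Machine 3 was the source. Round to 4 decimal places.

Posterior probability ≈ 0.1773

Tabulate prior·likelihood by source: [1] prior 0.2, lik 0.283, product 0.05660; [2] prior 0.2, lik 0.045, product 0.009000; [3] prior 0.2, lik 0.119, product 0.02380; [4] prior 0.2, lik 0.178, product 0.03560; [5] prior 0.2, lik 0.046, product 0.009200.
Normalizing constant = 0.13420; the posterior for Machine 3 is its product over the sum, 0.02380/0.13420 = 0.1773.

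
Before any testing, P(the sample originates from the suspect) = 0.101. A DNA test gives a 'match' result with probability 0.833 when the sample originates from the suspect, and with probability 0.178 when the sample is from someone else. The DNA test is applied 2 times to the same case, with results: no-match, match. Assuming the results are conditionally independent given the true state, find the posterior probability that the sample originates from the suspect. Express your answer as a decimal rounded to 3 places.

Posterior P(H) ≈ 0.097

Let H be the event that the sample originates from the suspect; start with P(H) = 0.101. P('match'|H) = 0.833, P('match'|¬H) = 0.178.
Update on result 1 ('no-match'): P(H) ← 0.167·0.1010 / (0.167·0.1010 + 0.822·0.8990) = 0.016867/0.75584 = 0.0223.
Update on result 2 ('match'): P(H) ← 0.833·0.0223 / (0.833·0.0223 + 0.178·0.9777) = 0.018589/0.19262 = 0.0965.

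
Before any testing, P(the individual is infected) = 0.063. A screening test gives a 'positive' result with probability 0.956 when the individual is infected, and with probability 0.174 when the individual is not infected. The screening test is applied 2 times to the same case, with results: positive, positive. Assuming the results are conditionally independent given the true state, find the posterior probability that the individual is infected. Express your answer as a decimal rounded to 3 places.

Posterior P(H) ≈ 0.670

Let H be the event that the individual is infected; start with P(H) = 0.063. P('positive'|H) = 0.956, P('positive'|¬H) = 0.174.
Update on result 1 ('positive'): P(H) ← 0.956·0.0630 / (0.956·0.0630 + 0.174·0.9370) = 0.060228/0.22327 = 0.2698.
Update on result 2 ('positive'): P(H) ← 0.956·0.2698 / (0.956·0.2698 + 0.174·0.7302) = 0.25789/0.38495 = 0.6699.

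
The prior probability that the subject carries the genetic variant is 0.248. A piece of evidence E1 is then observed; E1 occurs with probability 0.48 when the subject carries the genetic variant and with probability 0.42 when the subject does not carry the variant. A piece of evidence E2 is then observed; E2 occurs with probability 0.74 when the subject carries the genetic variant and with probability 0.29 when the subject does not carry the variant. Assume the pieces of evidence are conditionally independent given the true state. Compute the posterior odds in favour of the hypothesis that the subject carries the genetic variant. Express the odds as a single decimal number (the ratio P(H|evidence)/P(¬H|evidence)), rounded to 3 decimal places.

Posterior odds ≈ 0.962

Prior odds = 0.248/(1−0.248) = 0.32979.
Likelihood ratio for E1 = 0.48/0.42 = 1.1429.
Likelihood ratio for E2 = 0.74/0.29 = 2.5517.
Posterior odds = prior odds × LR₁ × LR₂ = 0.96174.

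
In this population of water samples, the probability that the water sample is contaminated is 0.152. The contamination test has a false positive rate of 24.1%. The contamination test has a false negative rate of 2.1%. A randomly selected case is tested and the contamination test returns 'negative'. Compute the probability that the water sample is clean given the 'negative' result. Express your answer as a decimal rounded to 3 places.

P(¬H | E) ≈ 0.995

Write H for 'the water sample is contaminated'. Prior odds H:¬H = 0.152/0.848 = 0.17925. For the 'negative' outcome, the likelihood ratio is 0.021/0.759 = 0.027668.
Posterior odds = 0.17925 × 0.027668 = 0.0049594, so P(H|E) = 0.0049594/(1+0.0049594) = 0.005. Then P(¬H|E) = 1 − 0.005 = 0.995.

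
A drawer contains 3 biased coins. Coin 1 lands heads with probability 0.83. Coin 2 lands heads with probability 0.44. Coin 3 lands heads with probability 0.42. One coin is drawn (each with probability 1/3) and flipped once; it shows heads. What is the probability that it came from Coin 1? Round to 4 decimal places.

Posterior probability ≈ 0.4911

Tabulate prior·likelihood by source: [1] prior 0.333333, lik 0.83, product 0.2767; [2] prior 0.333333, lik 0.44, product 0.1467; [3] prior 0.333333, lik 0.42, product 0.1400.
Normalizing constant = 0.56333; the posterior for Coin 1 is its product over the sum, 0.2767/0.56333 = 0.4911.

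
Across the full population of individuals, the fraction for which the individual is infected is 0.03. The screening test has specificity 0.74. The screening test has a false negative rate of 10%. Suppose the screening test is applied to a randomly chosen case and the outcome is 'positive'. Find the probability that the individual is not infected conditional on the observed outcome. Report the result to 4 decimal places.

P(¬H | E) ≈ 0.9033

Write H for 'the individual is infected'. Prior odds H:¬H = 0.03/0.97 = 0.030928. For the 'positive' outcome, the likelihood ratio is 0.9/0.26 = 3.4615.
Posterior odds = 0.030928 × 3.4615 = 0.10706, so P(H|E) = 0.10706/(1+0.10706) = 0.0967. Then P(¬H|E) = 1 − 0.0967 = 0.9033.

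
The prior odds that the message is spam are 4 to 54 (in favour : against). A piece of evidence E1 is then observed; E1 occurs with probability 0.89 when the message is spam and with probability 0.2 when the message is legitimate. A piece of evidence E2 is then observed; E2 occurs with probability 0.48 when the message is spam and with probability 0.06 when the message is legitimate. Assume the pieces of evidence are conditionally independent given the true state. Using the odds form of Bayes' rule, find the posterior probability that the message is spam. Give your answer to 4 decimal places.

Posterior probability ≈ 0.7251

Prior odds = 4/54 = 0.074074. In log-odds, ln(0.074074) = -2.6027.
Add log likelihood ratios: ln(4.4500) + ln(8.0000) = 3.5723.
Posterior log-odds = 0.96966, so posterior odds = exp(0.96966) = 2.6370. Converting, P(H|E) = 2.6370/3.6370 = 0.7251.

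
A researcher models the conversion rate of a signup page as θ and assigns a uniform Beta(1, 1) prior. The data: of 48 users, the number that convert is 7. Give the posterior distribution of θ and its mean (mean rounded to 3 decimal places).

Posterior: Beta(8, 42); mean ≈ 0.160

Observing 7 successes and 41 failures updates Beta(1, 1) by adding the success and failure counts to the two shape parameters: α = 1+7 = 8, β = 1+41 = 42.
E[θ | data] = 8/(8+42) = 0.160.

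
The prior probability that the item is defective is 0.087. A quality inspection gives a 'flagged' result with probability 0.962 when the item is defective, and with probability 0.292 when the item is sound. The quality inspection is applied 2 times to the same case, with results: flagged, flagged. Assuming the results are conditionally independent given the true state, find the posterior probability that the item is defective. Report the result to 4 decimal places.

With H the event that the item is defective, the joint likelihood of the observed sequence is P(data|H) = 0.962·0.962 = 0.92544 and P(data|¬H) = 0.292·0.292 = 0.085264.
Bayes: P(H|data) = 0.087·0.92544 / (0.087·0.92544 + 0.913·0.085264) = 0.080514/0.15836 = 0.5084.

Posterior P(H) ≈ 0.5084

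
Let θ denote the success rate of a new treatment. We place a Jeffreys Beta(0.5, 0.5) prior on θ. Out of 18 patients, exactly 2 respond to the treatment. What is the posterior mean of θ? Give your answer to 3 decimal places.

The binomial likelihood is conjugate to the Beta prior: with 2 successes and 16 failures, the posterior is Beta(0.5+2, 0.5+16) = Beta(2.5, 16.5).
Posterior mean = α/(α+β) = 2.5/19 = 0.132.

Posterior mean ≈ 0.132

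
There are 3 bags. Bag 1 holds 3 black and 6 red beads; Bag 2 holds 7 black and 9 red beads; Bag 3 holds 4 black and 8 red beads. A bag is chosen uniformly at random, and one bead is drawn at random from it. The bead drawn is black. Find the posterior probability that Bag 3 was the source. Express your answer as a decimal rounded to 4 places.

Posterior probability ≈ 0.3019

P(black|Bag 1) = 0.3333; P(black|Bag 2) = 0.4375; P(black|Bag 3) = 0.3333.
Prior × likelihood for each source: 0.333333·0.3333=0.1111, 0.333333·0.4375=0.1458, 0.333333·0.3333=0.1111. Summing gives P(black) = 0.36806.
P(Bag 3 | black) = 0.1111 / 0.36806 = 0.3019.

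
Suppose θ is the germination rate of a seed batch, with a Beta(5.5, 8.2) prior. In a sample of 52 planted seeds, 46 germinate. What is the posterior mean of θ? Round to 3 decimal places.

Posterior mean ≈ 0.784

The binomial likelihood is conjugate to the Beta prior: with 46 successes and 6 failures, the posterior is Beta(5.5+46, 8.2+6) = Beta(51.5, 14.2).
Posterior mean = α/(α+β) = 51.5/65.7 = 0.784.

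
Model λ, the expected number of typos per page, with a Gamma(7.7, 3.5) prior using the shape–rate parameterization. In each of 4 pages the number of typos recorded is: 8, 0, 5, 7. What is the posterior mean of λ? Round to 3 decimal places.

Posterior mean ≈ 3.693

The Poisson likelihood adds the total count to the shape and the number of exposure periods to the rate. Here ∑xᵢ = 20 and n = 4, so shape 7.7→27.7 and rate 3.5→7.5.
Posterior mean = shape/rate = 27.7/7.5 = 3.693.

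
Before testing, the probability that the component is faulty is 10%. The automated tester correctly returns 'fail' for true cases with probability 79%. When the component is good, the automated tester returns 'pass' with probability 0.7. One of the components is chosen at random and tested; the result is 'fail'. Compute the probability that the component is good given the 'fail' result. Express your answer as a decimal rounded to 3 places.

Write H for 'the component is faulty'. Prior odds H:¬H = 0.1/0.9 = 0.11111. For the 'fail' outcome, the likelihood ratio is 0.79/0.3 = 2.6333.
Posterior odds = 0.11111 × 2.6333 = 0.29259, so P(H|E) = 0.29259/(1+0.29259) = 0.226. Then P(¬H|E) = 1 − 0.226 = 0.774.

P(¬H | E) ≈ 0.774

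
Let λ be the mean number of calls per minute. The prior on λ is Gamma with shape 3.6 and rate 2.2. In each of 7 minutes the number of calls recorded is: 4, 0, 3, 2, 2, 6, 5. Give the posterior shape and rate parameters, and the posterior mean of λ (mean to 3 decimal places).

Posterior: Gamma(shape=25.6, rate=9.2); mean ≈ 2.783

The Poisson likelihood adds the total count to the shape and the number of exposure periods to the rate. Here ∑xᵢ = 22 and n = 7, so shape 3.6→25.6 and rate 2.2→9.2.
E[λ | data] = 25.6/9.2 = 2.783.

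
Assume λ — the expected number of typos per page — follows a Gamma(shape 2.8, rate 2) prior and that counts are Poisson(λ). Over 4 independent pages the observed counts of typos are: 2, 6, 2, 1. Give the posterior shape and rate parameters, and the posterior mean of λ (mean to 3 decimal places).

The Poisson likelihood adds the total count to the shape and the number of exposure periods to the rate. Here ∑xᵢ = 11 and n = 4, so shape 2.8→13.8 and rate 2→6.
Posterior mean = shape/rate = 13.8/6 = 2.300.

Posterior: Gamma(shape=13.8, rate=6); mean ≈ 2.300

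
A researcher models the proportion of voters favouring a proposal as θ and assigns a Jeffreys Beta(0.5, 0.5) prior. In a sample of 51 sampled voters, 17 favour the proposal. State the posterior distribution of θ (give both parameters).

The binomial likelihood is conjugate to the Beta prior: with 17 successes and 34 failures, the posterior is Beta(0.5+17, 0.5+34) = Beta(17.5, 34.5).

Posterior: Beta(17.5, 34.5)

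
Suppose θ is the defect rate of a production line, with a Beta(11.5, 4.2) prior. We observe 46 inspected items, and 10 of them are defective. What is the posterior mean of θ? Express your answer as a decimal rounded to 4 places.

The binomial likelihood is conjugate to the Beta prior: with 10 successes and 36 failures, the posterior is Beta(11.5+10, 4.2+36) = Beta(21.5, 40.2).
E[θ | data] = 21.5/(21.5+40.2) = 0.3485.

Posterior mean ≈ 0.3485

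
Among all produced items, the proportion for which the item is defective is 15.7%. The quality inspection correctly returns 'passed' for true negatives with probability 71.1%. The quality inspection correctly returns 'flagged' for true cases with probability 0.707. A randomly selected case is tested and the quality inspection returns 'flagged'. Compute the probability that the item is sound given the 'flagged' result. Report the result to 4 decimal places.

Write H for 'the item is defective'. Prior odds H:¬H = 0.157/0.843 = 0.18624. For the 'flagged' outcome, the likelihood ratio is 0.707/0.289 = 2.4464.
Posterior odds = 0.18624 × 2.4464 = 0.45561, so P(H|E) = 0.45561/(1+0.45561) = 0.3130. Then P(¬H|E) = 1 − 0.3130 = 0.6870.

P(¬H | E) ≈ 0.6870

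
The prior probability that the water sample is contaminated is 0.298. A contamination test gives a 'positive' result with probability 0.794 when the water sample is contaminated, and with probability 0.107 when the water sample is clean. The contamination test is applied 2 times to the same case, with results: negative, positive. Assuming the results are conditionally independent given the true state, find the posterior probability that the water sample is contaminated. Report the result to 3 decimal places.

Posterior P(H) ≈ 0.421

With H the event that the water sample is contaminated, the joint likelihood of the observed sequence is P(data|H) = 0.206·0.794 = 0.16356 and P(data|¬H) = 0.893·0.107 = 0.095551.
Bayes: P(H|data) = 0.298·0.16356 / (0.298·0.16356 + 0.702·0.095551) = 0.048742/0.11582 = 0.4208.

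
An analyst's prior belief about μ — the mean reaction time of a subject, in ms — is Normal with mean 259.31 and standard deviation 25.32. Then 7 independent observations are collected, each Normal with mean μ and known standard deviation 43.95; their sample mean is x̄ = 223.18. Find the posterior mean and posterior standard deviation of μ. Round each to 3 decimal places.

With known σ, the Normal prior is conjugate. Weight on the data is w = (n/σ²)/(n/σ² + 1/τ₀²) = 0.00362393/(0.00362393+0.00155981) = 0.69910.
Posterior mean = w·x̄ + (1−w)·μ₀ = 0.69910·223.18 + 0.30090·259.31 = 234.052. Posterior variance = 1/(0.00362393+0.00155981) = 192.911, so SD = 13.889.

Posterior mean ≈ 234.052; posterior SD ≈ 13.889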